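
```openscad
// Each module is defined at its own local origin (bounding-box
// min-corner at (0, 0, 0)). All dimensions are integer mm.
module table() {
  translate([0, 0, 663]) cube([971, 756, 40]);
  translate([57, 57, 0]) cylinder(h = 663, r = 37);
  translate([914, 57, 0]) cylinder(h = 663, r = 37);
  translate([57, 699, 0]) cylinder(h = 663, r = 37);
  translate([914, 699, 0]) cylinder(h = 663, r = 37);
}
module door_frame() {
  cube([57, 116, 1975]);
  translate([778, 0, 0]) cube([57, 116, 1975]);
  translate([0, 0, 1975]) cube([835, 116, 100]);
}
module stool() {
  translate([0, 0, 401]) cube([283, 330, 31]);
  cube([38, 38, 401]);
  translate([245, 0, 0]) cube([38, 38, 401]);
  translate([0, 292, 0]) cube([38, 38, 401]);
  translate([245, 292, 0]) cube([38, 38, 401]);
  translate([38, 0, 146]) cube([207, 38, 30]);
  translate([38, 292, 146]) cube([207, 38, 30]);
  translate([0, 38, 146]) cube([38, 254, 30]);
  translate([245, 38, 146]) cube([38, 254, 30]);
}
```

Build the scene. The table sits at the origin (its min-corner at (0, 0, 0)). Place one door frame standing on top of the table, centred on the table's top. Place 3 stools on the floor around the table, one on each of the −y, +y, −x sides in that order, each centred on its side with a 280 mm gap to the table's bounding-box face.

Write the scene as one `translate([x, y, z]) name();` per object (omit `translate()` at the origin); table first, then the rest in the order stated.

table();
translate([68, 320, 703]) door_frame();
translate([344, -610, 0]) stool();
translate([344, 1036, 0]) stool();
translate([-563, 213, 0]) stool();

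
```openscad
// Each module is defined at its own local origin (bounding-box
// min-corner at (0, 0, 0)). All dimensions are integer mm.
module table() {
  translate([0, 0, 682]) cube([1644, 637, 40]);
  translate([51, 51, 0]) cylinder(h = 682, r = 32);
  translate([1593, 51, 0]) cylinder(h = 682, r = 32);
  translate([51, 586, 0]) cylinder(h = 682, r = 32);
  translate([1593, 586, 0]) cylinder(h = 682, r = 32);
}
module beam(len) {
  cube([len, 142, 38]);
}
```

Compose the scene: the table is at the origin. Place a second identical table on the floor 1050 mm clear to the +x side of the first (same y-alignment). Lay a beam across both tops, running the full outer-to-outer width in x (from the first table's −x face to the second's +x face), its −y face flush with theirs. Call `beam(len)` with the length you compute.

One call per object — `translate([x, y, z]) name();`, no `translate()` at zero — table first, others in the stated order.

table();
translate([2694, 0, 0]) table();
translate([0, 0, 722]) beam(4338);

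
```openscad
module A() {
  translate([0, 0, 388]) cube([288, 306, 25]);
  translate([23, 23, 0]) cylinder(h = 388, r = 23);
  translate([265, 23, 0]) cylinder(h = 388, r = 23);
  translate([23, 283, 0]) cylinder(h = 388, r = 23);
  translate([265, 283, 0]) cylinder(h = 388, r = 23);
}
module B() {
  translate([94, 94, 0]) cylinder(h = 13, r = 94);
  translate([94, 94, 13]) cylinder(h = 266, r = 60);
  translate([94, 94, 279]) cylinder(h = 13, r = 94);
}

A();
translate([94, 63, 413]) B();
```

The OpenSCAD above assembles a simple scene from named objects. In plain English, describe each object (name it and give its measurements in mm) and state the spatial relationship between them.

A is a simple wooden stool: a rectangular seat 288 mm (x) by 306 mm (y), 25 mm thick, top face at z = 413 mm, on four round legs, each 46 mm in diameter. The legs rest on z = 0, each leg's axis is inset half a diameter from the nearest pair of seat edges (so the leg's bounding box is flush with the corner).

B is a spool: two coaxial disc flanges of radius 94 mm and thickness 13 mm, joined by a core cylinder of radius 60 mm and height 266 mm. The lower flange rests on z = 0 and the three cylinders share a vertical axis.

The spool is on top of the stool.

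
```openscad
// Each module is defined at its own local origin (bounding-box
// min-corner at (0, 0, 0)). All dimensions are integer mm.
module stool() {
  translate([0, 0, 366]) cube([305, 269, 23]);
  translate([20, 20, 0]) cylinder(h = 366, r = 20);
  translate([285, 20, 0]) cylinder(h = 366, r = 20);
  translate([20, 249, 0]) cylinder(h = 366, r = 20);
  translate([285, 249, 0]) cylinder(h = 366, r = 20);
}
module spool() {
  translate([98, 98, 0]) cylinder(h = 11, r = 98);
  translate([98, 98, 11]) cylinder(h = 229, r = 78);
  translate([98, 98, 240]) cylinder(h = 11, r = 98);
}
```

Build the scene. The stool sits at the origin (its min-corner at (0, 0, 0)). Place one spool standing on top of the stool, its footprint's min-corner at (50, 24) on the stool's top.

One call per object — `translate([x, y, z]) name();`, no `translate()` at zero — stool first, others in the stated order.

stool();
translate([50, 24, 389]) spool();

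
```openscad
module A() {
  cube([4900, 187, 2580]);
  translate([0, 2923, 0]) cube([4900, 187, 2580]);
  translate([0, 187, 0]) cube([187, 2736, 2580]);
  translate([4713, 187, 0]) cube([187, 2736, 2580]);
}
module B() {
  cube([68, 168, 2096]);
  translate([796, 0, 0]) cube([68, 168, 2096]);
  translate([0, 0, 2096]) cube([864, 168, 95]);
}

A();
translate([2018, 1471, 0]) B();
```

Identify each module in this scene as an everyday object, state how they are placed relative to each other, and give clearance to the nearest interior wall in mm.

Clearances: x = 1831, y = 1284; minimum 1284 mm.

A is a house frame. B is a door frame. The door frame sits inside the house frame, centred. The clearance to the nearest interior wall is 1284 mm.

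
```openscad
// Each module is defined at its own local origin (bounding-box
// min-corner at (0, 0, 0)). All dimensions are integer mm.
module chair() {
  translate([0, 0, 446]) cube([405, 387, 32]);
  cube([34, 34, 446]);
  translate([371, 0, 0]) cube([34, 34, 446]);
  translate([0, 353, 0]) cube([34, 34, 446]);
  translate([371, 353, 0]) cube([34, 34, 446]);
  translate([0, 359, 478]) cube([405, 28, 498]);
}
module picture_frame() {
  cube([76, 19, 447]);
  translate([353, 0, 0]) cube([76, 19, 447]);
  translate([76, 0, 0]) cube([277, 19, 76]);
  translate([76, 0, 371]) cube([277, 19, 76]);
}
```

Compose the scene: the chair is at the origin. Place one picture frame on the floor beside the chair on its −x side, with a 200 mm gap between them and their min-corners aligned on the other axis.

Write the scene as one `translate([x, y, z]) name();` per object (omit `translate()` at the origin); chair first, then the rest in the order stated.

chair();
translate([-629, 0, 0]) picture_frame();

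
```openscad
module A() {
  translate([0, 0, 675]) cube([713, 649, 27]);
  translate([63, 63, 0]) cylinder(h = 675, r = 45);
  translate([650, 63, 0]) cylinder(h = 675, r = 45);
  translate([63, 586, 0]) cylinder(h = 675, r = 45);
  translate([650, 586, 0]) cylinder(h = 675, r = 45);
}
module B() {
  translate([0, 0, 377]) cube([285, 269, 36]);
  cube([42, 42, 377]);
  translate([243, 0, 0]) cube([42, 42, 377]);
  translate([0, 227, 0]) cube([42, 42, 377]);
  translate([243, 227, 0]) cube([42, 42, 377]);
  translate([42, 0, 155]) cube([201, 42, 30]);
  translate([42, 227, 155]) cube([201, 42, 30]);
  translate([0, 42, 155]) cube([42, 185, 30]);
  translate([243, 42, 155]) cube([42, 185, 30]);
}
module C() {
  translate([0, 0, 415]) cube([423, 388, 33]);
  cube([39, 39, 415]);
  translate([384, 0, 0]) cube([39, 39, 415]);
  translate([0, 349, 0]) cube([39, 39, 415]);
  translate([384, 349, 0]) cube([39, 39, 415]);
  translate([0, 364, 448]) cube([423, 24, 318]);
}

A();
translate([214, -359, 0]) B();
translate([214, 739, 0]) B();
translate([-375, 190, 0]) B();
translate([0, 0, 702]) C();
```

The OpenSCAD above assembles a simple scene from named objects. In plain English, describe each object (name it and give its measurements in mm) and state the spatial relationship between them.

A is a table: top 713 mm (x) × 649 mm (y), 27 mm thick, upper face at z = 702 mm, on four round legs of 90 mm diameter, each leg's bounding box inset 18 mm from the nearest pair of top edges, running from z = 0 to the bottom of the top.

B is a four-legged stool. The seat is 285×269 mm, 36 mm thick, top at z = 413 mm. It stands on four square legs, each 42×42 mm in cross-section, from z = 0 to the seat underside, each flush with a corner of the seat. Four stretchers, 42 mm wide and 30 mm tall, connect adjacent legs with their undersides at z = 155 mm, each running between the inner faces of the legs it joins and aligned with the legs' outer faces on the other axis.

C is a chair: 423×388 mm seat, 33 mm thick, top at z = 448 mm, on four 39 mm square corner legs flush with the seat edges. A 24 mm thick backrest slab spans the full seat width, extending 318 mm above the seat top, its back face flush with the seat's +y edge.

Three stools sit around the table at the −y, +y, −x sides. The chair is on top of the table.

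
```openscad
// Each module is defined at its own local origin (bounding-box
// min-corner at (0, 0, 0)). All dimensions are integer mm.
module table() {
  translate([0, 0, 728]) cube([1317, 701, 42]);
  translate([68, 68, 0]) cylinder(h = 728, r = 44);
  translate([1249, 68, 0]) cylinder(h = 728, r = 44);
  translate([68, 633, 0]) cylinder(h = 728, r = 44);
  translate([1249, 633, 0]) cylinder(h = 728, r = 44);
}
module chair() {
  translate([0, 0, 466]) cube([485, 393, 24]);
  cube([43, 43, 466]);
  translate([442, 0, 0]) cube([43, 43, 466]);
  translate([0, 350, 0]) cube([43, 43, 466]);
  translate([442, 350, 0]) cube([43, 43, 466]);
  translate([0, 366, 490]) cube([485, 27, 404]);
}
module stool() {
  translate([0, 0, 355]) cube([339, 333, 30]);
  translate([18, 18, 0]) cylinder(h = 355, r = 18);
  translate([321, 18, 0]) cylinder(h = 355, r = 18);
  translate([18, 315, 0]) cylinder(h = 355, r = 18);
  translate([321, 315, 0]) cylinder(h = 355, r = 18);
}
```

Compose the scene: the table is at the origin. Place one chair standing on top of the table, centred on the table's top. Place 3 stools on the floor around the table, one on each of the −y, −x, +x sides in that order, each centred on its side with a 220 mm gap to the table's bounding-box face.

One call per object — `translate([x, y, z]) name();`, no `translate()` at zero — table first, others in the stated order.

table();
translate([416, 154, 770]) chair();
translate([489, -553, 0]) stool();
translate([-559, 184, 0]) stool();
translate([1537, 184, 0]) stool();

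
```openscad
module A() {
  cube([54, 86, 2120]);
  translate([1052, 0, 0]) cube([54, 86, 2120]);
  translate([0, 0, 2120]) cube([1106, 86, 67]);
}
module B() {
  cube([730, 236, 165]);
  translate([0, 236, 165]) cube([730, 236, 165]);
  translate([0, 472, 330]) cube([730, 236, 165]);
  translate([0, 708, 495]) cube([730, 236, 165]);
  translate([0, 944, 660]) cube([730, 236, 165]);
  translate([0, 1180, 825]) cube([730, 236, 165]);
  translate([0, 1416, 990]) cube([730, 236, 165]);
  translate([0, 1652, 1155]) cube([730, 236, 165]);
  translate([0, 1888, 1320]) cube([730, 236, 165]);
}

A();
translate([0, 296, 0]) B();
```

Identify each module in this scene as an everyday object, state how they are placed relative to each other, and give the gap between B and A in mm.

The staircase's nearest face is 210 mm from the door frame's +y face.

A is a door frame. B is a staircase. The staircase is on the floor beside the door frame on its +y side. The gap between the staircase and the door frame is 210 mm.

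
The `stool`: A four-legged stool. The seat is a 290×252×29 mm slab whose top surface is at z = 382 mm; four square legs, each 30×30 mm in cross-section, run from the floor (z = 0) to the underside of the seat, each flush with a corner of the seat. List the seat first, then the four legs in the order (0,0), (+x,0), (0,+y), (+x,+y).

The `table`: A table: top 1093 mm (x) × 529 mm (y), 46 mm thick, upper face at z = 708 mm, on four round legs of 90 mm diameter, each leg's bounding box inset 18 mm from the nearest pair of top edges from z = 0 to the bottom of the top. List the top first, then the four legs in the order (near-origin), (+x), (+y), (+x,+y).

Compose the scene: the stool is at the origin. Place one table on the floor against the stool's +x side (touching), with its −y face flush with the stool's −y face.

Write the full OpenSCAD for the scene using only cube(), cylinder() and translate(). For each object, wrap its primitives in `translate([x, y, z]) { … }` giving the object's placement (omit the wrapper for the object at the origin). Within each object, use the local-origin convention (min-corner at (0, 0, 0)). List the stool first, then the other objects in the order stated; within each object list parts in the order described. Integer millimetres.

translate([0, 0, 353]) cube([290, 252, 29]);
cube([30, 30, 353]);
translate([260, 0, 0]) cube([30, 30, 353]);
translate([0, 222, 0]) cube([30, 30, 353]);
translate([260, 222, 0]) cube([30, 30, 353]);
translate([290, 0, 0]) {
  translate([0, 0, 662]) cube([1093, 529, 46]);
  translate([63, 63, 0]) cylinder(h = 662, r = 45);
  translate([1030, 63, 0]) cylinder(h = 662, r = 45);
  translate([63, 466, 0]) cylinder(h = 662, r = 45);
  translate([1030, 466, 0]) cylinder(h = 662, r = 45);
}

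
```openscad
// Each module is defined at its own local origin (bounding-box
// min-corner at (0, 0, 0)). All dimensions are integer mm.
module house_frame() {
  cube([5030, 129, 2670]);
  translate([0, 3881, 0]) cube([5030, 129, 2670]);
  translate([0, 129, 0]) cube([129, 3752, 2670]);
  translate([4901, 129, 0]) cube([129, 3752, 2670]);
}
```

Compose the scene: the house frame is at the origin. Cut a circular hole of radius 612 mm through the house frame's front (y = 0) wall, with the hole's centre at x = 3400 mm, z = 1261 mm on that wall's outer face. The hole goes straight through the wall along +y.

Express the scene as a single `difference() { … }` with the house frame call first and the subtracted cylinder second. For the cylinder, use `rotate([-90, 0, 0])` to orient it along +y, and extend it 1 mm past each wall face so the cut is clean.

difference() {
  house_frame();
  translate([3400, -1, 1261]) rotate([-90, 0, 0]) cylinder(h = 131, r = 612);
}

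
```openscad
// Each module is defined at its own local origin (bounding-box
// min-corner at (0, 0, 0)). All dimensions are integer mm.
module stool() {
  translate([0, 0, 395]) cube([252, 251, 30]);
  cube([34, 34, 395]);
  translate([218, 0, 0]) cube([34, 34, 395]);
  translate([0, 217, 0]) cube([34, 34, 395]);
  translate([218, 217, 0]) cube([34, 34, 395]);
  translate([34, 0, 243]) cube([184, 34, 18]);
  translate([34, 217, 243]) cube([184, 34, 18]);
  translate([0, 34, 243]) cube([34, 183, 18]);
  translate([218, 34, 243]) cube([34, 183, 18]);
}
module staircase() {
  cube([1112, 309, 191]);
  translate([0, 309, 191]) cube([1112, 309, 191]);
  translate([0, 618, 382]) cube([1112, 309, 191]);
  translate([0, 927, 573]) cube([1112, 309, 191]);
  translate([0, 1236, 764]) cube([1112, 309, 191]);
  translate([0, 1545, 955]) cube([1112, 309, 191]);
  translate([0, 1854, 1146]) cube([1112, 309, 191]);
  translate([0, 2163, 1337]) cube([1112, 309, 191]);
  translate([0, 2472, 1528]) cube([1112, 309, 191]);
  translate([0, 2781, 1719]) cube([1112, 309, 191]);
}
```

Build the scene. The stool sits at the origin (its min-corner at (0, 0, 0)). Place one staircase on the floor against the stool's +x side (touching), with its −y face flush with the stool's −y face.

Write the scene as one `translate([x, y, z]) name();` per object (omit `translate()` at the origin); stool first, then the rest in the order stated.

stool();
translate([252, 0, 0]) staircase();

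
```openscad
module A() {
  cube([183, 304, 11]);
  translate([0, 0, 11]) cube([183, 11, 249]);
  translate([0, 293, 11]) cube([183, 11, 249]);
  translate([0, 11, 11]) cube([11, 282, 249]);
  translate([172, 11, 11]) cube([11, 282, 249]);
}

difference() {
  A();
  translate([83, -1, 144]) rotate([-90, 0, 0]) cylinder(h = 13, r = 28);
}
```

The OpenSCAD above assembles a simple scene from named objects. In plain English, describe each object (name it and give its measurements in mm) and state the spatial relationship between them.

A is an open-topped rectangular box: outside dimensions 183×304×260 mm, with a uniform wall and base thickness of 11 mm. The base is a full 183×304 slab on the floor; four walls sit on top of the base. The front and back walls (the −y and +y sides) span the full width; the two side walls fit between them.

The open box has a circular hole of radius 28 mm through its front wall, centred at (x = 83, z = 144).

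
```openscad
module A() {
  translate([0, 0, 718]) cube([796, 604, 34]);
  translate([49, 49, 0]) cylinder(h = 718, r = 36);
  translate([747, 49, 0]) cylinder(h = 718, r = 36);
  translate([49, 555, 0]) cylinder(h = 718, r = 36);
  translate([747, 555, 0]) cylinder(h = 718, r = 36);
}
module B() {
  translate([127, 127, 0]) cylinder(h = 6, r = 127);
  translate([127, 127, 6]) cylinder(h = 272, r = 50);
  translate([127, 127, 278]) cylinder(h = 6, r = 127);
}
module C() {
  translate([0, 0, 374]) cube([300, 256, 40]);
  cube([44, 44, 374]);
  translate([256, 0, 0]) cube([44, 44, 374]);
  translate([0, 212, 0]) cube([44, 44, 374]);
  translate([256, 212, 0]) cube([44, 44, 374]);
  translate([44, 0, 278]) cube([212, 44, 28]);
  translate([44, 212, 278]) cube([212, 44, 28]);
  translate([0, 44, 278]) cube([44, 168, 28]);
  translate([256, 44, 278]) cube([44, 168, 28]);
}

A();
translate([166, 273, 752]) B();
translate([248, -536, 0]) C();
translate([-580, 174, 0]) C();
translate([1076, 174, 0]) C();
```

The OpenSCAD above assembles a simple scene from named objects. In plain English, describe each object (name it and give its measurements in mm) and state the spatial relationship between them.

A is a table with a 796×604 mm rectangular top, 34 mm thick, top surface at z = 752 mm, supported by four round legs of 72 mm diameter, each leg's bounding box inset 13 mm from the nearest pair of top edges, running from the floor.

B is a spool: two coaxial disc flanges of radius 127 mm and thickness 6 mm, joined by a core cylinder of radius 50 mm and height 272 mm. The lower flange rests on z = 0 and the three cylinders share a vertical axis.

C is a four-legged stool. The seat is a 300×256×40 mm slab whose top surface is at z = 414 mm; four square legs, each 44×44 mm in cross-section, run from the floor (z = 0) to the underside of the seat, each flush with a corner of the seat. Four stretchers, 44 mm wide and 28 mm tall, connect adjacent legs with their undersides at z = 278 mm, each running between the inner faces of the legs it joins and aligned with the legs' outer faces on the other axis.

The spool is on top of the table. Three stools sit around the table at the −y, −x, +x sides.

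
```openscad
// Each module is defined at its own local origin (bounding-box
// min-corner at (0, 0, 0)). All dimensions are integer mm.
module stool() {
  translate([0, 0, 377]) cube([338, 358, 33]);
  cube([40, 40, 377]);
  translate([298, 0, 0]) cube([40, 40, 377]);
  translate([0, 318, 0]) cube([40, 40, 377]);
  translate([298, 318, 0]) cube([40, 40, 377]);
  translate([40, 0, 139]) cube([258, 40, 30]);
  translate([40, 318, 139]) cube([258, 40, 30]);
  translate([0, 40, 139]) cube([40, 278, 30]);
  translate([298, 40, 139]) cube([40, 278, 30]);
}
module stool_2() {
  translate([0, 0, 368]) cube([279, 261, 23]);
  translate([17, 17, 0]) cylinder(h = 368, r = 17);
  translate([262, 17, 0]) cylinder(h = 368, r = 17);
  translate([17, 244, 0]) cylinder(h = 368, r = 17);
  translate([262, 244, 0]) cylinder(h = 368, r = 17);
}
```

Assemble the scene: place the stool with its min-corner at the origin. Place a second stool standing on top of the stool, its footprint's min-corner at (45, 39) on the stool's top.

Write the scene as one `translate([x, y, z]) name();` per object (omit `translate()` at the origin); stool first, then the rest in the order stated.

stool();
translate([45, 39, 410]) stool_2();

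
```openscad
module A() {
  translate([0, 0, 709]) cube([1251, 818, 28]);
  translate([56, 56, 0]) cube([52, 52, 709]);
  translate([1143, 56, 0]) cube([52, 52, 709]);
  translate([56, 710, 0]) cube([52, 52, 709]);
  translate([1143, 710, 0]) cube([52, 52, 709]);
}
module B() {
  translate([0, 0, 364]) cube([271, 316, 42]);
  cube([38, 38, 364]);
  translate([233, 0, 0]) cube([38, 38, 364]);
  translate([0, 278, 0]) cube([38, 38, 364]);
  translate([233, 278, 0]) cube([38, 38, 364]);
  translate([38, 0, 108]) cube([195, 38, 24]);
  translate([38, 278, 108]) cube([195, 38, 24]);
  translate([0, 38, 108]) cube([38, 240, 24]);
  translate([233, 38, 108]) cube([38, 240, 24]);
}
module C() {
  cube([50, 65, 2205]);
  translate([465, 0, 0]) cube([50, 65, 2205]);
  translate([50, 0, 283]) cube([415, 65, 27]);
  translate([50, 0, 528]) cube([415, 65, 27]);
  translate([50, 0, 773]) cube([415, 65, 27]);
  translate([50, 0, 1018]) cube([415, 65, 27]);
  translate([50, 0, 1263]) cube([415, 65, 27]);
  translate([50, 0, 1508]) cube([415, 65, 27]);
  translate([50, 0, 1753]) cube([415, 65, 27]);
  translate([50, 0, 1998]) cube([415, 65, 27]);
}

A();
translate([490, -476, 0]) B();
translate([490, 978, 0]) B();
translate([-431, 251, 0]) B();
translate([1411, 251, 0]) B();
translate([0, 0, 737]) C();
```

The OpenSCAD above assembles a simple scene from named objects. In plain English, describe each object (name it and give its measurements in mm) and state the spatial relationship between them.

A is a table with a 1251×818 mm rectangular top, 28 mm thick, top surface at z = 737 mm, supported by four 52×52 mm square legs, each inset 56 mm from the nearest pair of top edges, running from the floor.

B is a four-legged stool. The seat is a 271×316×42 mm slab whose top surface is at z = 406 mm; four square legs, each 38×38 mm in cross-section, run from the floor (z = 0) to the underside of the seat, each flush with a corner of the seat. Four stretchers, 38 mm wide and 24 mm tall, connect adjacent legs with their undersides at z = 108 mm, each running between the inner faces of the legs it joins and aligned with the legs' outer faces on the other axis.

C is a straight ladder. Two 50×65 mm vertical rails, 2205 mm tall, stand 515 mm apart (outside-to-outside) with their front faces coplanar on the −y side. 8 rungs, each 65 mm deep and 27 mm tall, span between the inner faces of the rails, front faces flush with the rails. The lowest rung's underside is at z = 283 mm and rungs are spaced 245 mm apart (underside to underside).

Four stools sit around the table at the −y, +y, −x, +x sides. The ladder is on top of the table.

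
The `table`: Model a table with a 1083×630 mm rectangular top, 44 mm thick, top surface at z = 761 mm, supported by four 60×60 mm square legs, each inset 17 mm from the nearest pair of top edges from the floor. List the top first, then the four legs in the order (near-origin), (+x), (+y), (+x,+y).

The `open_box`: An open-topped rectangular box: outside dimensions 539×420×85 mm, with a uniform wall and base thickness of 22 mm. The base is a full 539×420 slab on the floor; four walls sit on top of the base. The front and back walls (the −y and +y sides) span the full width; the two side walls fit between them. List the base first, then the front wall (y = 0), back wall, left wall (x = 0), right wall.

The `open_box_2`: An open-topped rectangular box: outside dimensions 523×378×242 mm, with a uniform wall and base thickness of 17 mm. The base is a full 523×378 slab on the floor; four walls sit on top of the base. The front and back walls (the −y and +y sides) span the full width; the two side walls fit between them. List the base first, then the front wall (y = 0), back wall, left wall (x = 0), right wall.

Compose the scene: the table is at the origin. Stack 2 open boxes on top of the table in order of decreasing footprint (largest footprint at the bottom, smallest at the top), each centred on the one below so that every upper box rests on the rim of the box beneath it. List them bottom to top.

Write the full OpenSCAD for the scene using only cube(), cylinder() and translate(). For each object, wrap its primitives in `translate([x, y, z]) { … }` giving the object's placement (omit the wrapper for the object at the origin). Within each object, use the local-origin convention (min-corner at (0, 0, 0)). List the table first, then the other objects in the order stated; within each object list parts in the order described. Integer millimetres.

translate([0, 0, 717]) cube([1083, 630, 44]);
translate([17, 17, 0]) cube([60, 60, 717]);
translate([1006, 17, 0]) cube([60, 60, 717]);
translate([17, 553, 0]) cube([60, 60, 717]);
translate([1006, 553, 0]) cube([60, 60, 717]);
translate([272, 105, 761]) {
  cube([539, 420, 22]);
  translate([0, 0, 22]) cube([539, 22, 63]);
  translate([0, 398, 22]) cube([539, 22, 63]);
  translate([0, 22, 22]) cube([22, 376, 63]);
  translate([517, 22, 22]) cube([22, 376, 63]);
}
translate([280, 126, 846]) {
  cube([523, 378, 17]);
  translate([0, 0, 17]) cube([523, 17, 225]);
  translate([0, 361, 17]) cube([523, 17, 225]);
  translate([0, 17, 17]) cube([17, 344, 225]);
  translate([506, 17, 17]) cube([17, 344, 225]);
}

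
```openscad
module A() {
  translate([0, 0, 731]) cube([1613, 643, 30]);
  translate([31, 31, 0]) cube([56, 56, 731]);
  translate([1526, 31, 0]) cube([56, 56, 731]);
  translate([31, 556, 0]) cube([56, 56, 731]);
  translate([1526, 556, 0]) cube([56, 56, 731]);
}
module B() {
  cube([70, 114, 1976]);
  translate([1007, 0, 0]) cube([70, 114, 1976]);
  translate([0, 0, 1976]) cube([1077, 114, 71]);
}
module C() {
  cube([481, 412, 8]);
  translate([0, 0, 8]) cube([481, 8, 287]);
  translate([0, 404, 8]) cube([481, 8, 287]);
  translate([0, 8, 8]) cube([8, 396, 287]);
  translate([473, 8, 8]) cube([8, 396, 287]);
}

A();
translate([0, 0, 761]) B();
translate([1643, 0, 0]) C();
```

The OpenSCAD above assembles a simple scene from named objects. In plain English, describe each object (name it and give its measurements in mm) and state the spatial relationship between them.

A is a rectangular dining table. The top is 1613×643×30 mm with its upper surface at z = 761 mm. It stands on four 56×56 mm square legs, each inset 31 mm from the nearest pair of top edges, running from the floor to the underside of the top.

B is a door frame. The clear opening is 937 mm wide and 1976 mm high. Two 70 mm wide jambs, 114 mm deep, stand either side of the opening from the floor to the top of the opening. A 71 mm thick head sits across the top of both jambs, spanning the full outside width of the frame.

C is an open storage box with external size 481×412×295 mm and wall thickness 8 mm (the base is also 8 mm thick). The base covers the whole footprint; the four walls stand on the base, with the y-facing walls full-width and the x-facing walls fitting between their inner faces.

The door frame is on top of the table. The open box is on the floor beside the table on its +x side.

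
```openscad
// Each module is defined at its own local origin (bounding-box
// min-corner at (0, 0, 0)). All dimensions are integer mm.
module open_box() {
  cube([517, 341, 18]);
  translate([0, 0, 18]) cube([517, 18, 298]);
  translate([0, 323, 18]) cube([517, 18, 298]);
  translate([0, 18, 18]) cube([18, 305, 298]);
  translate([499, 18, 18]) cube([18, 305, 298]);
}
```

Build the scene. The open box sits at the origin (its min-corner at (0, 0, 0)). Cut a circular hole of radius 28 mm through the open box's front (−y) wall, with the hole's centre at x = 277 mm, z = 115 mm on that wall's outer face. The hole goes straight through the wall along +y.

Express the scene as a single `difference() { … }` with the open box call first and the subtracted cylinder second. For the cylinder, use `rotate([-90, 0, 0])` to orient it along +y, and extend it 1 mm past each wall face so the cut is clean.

difference() {
  open_box();
  translate([277, -1, 115]) rotate([-90, 0, 0]) cylinder(h = 20, r = 28);
}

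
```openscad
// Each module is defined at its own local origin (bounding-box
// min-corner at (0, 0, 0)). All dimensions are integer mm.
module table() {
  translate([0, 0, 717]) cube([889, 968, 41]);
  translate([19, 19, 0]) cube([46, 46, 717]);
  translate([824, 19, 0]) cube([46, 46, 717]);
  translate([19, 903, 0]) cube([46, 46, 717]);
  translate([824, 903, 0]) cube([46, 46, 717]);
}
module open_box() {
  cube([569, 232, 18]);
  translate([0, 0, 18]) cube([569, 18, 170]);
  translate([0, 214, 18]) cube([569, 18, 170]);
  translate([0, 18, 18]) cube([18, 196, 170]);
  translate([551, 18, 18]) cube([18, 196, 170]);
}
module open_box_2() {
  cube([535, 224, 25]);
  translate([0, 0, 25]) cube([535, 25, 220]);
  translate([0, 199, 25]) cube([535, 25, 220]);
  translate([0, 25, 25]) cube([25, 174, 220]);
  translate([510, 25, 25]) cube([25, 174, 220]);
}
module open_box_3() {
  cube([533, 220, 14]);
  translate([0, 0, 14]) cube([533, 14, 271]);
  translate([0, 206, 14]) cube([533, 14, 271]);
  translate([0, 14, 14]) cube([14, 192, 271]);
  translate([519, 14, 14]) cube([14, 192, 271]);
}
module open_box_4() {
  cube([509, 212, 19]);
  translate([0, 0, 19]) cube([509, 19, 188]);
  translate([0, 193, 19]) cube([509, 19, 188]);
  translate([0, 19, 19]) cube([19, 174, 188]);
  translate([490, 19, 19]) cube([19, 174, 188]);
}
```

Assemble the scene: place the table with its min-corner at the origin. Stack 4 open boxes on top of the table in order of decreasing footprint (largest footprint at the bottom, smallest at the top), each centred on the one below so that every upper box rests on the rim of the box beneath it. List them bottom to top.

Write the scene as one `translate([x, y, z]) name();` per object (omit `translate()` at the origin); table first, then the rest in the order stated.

table();
translate([160, 368, 758]) open_box();
translate([177, 372, 946]) open_box_2();
translate([178, 374, 1191]) open_box_3();
translate([190, 378, 1476]) open_box_4();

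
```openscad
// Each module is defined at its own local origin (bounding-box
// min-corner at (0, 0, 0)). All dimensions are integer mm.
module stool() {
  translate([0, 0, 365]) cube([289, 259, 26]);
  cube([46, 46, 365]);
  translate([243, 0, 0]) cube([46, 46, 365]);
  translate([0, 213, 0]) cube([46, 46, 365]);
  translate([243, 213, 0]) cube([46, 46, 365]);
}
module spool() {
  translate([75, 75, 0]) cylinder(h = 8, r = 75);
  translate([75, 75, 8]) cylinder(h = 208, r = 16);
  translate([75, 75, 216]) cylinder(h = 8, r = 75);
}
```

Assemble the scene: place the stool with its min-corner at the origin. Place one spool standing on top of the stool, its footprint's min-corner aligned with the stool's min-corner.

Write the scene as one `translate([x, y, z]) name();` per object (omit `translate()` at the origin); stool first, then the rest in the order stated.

stool();
translate([0, 0, 391]) spool();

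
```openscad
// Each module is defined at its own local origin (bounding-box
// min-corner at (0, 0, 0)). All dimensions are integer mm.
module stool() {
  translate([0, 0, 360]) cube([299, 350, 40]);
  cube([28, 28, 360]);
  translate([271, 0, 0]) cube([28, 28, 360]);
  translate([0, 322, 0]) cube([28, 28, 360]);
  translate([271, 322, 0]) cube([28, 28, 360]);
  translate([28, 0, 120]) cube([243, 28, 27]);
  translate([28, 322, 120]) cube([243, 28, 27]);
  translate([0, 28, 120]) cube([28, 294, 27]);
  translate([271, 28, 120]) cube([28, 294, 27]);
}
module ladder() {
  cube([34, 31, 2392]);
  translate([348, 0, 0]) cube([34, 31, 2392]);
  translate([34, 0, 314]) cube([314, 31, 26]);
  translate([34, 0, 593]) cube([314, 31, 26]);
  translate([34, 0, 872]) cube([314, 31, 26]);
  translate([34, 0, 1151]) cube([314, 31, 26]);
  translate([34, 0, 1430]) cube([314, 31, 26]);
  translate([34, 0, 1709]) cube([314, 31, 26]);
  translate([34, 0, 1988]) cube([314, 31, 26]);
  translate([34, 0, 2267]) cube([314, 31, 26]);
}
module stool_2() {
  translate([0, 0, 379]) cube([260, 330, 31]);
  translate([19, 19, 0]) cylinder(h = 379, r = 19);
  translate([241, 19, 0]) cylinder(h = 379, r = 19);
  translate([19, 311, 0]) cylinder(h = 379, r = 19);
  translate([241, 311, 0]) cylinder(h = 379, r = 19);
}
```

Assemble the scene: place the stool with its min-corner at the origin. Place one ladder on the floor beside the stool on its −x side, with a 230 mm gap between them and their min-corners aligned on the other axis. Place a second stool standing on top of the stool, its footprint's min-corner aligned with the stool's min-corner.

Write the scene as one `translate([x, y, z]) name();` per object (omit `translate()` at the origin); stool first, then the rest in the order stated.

stool();
translate([-612, 0, 0]) ladder();
translate([0, 0, 400]) stool_2();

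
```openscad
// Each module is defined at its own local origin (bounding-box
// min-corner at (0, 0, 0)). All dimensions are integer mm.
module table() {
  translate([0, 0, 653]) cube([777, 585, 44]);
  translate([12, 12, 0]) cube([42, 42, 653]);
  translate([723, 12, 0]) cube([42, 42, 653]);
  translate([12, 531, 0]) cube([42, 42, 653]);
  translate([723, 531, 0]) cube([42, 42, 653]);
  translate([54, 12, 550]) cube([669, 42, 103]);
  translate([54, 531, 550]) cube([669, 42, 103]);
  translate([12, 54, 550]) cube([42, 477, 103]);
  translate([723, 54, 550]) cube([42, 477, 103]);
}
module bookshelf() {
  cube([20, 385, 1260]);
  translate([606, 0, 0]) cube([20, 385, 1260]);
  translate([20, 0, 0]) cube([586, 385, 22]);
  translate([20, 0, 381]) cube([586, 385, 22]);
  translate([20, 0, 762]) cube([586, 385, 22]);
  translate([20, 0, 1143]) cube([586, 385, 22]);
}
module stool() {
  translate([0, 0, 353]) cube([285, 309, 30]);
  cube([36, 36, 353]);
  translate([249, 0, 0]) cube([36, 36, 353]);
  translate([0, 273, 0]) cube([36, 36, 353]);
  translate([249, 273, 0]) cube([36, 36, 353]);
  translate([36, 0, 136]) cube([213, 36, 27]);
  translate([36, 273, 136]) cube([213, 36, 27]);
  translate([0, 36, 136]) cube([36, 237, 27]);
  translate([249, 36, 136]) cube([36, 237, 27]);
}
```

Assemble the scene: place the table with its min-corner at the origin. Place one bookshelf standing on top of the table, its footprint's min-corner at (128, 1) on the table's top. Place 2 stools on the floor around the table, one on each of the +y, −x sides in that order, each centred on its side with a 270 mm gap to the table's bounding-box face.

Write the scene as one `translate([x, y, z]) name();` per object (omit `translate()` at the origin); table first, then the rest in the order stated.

table();
translate([128, 1, 697]) bookshelf();
translate([246, 855, 0]) stool();
translate([-555, 138, 0]) stool();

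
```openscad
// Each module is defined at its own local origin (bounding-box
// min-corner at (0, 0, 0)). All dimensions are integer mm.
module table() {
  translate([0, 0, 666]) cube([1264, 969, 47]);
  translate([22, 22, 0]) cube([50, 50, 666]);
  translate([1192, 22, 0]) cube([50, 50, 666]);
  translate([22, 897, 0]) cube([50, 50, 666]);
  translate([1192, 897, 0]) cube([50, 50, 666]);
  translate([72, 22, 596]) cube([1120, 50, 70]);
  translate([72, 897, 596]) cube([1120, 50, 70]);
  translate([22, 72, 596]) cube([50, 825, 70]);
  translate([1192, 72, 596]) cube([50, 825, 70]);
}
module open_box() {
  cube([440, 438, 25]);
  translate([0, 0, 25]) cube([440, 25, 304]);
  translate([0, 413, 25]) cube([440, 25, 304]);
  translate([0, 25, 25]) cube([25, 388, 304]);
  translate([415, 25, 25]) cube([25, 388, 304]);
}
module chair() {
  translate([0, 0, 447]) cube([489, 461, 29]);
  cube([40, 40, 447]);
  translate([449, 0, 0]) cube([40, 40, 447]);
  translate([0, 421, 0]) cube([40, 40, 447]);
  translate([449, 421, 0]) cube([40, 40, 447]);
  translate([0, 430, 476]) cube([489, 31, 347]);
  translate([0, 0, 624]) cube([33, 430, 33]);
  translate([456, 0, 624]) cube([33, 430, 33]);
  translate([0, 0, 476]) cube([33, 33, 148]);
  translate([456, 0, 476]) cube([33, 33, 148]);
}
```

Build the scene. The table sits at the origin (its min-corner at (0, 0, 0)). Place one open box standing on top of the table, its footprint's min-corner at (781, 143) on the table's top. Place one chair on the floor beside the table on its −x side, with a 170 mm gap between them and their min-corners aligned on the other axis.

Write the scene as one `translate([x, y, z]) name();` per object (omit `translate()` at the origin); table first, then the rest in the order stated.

table();
translate([781, 143, 713]) open_box();
translate([-659, 0, 0]) chair();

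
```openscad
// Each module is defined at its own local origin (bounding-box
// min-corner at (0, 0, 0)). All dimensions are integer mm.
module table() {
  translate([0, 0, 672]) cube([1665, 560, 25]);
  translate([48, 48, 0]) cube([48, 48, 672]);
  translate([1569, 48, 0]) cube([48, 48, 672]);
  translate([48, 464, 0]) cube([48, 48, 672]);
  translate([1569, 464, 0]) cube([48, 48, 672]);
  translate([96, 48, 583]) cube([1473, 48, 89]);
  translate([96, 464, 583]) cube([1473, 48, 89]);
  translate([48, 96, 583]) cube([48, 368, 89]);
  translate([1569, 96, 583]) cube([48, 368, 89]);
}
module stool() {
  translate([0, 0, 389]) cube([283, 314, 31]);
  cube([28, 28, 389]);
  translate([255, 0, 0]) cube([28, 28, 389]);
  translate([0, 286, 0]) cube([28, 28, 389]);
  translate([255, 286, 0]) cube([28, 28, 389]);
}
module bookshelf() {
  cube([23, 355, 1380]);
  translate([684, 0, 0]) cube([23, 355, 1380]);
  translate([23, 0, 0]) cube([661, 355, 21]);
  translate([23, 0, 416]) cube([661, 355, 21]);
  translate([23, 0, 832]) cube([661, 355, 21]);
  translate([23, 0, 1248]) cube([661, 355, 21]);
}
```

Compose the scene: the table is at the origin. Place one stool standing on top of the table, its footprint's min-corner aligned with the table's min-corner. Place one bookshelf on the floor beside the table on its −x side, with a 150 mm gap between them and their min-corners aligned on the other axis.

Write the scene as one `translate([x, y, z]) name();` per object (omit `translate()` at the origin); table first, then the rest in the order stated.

table();
translate([0, 0, 697]) stool();
translate([-857, 0, 0]) bookshelf();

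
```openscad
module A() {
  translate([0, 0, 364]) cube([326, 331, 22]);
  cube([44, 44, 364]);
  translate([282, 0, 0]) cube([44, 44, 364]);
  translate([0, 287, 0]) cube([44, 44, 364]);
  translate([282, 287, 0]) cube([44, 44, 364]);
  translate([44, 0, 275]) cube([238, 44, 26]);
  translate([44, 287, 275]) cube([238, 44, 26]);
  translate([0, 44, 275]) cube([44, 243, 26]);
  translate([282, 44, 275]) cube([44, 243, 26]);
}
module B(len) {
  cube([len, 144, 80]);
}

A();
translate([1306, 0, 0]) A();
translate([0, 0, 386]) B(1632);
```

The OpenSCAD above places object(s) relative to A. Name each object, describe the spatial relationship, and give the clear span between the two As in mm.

Second stool starts at x = 1306; first ends at x = 326; clear span = 1306 − 326 = 980 mm.

A is a stool. B is a beam. A beam spans the tops of two stools. The clear span between the two stools is 980 mm.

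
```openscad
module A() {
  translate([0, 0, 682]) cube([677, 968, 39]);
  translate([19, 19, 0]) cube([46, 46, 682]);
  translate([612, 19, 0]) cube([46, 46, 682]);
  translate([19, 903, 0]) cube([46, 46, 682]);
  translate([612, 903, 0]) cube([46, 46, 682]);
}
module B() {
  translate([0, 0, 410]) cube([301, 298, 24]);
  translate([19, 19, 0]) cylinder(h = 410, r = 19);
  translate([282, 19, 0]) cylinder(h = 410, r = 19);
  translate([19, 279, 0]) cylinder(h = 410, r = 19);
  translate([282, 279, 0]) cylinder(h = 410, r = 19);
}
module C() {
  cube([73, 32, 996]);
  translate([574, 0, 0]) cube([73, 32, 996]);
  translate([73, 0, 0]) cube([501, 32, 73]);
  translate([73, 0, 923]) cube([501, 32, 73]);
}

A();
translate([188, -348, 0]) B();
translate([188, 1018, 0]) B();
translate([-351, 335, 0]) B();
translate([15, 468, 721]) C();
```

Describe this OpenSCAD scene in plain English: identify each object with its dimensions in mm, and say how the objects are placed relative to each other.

A is a table with a 677×968 mm rectangular top, 39 mm thick, top surface at z = 721 mm, supported by four 46×46 mm square legs, each inset 19 mm from the nearest pair of top edges, running from the floor.

B is a simple wooden stool: a rectangular seat 301 mm (x) by 298 mm (y), 24 mm thick, top face at z = 434 mm, on four round legs, each 38 mm in diameter. The legs rest on z = 0, each leg's axis is inset half a diameter from the nearest pair of seat edges (so the leg's bounding box is flush with the corner).

C is a picture frame with a 501×850 mm rectangular opening (x by z) and a uniform 73 mm border on every side. Frame depth is 32 mm along y. It is built from two vertical stiles running the full outside height and two horizontal rails spanning the gap between the stiles.

Three stools sit around the table at the −y, +y, −x sides. The picture frame is on top of the table, centred.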